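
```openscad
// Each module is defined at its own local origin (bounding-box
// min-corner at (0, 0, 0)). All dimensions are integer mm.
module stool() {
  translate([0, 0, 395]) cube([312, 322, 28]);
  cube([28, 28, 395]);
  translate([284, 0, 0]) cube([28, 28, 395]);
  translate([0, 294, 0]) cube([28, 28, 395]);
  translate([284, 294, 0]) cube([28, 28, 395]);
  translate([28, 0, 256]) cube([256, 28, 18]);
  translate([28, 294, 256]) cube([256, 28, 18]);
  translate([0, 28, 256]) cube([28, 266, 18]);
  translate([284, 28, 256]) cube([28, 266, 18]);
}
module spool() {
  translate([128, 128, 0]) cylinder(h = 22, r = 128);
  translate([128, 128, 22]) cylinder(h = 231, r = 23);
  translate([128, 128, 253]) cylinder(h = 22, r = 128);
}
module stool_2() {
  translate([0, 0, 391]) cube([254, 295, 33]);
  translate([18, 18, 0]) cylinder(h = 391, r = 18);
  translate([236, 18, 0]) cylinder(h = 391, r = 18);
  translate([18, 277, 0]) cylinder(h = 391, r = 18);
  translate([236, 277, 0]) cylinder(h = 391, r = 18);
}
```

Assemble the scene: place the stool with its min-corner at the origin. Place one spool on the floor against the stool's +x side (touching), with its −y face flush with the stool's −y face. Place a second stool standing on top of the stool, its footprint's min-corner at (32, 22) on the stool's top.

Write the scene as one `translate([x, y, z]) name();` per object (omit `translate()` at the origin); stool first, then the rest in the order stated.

stool();
translate([312, 0, 0]) spool();
translate([32, 22, 423]) stool_2();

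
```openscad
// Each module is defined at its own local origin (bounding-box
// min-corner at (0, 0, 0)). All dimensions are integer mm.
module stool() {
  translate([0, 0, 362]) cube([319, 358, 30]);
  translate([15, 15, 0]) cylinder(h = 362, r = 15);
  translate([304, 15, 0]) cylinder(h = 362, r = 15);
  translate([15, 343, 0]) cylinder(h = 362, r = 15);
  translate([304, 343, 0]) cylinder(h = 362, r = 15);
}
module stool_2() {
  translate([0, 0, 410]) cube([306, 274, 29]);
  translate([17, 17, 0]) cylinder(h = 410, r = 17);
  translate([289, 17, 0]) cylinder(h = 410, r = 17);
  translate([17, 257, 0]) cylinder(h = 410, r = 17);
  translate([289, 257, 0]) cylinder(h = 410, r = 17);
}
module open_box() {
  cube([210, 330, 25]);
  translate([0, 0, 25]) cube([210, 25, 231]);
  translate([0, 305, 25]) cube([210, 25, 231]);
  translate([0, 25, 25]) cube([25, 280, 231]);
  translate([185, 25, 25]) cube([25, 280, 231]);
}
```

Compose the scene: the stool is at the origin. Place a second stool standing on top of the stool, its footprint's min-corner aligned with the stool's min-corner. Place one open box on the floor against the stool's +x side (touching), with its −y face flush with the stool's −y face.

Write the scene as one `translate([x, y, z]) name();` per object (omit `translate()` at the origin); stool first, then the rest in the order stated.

stool();
translate([0, 0, 392]) stool_2();
translate([319, 0, 0]) open_box();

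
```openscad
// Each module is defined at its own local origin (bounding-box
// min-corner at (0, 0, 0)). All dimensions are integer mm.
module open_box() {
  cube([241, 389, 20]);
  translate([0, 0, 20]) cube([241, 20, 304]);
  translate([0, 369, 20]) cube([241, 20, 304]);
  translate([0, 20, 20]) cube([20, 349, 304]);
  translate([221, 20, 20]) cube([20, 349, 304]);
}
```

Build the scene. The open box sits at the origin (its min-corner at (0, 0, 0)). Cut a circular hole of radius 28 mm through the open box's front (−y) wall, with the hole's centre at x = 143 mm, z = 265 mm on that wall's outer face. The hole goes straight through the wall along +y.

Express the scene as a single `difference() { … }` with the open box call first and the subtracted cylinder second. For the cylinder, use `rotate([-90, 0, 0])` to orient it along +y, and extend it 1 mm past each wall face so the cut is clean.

difference() {
  open_box();
  translate([143, -1, 265]) rotate([-90, 0, 0]) cylinder(h = 22, r = 28);
}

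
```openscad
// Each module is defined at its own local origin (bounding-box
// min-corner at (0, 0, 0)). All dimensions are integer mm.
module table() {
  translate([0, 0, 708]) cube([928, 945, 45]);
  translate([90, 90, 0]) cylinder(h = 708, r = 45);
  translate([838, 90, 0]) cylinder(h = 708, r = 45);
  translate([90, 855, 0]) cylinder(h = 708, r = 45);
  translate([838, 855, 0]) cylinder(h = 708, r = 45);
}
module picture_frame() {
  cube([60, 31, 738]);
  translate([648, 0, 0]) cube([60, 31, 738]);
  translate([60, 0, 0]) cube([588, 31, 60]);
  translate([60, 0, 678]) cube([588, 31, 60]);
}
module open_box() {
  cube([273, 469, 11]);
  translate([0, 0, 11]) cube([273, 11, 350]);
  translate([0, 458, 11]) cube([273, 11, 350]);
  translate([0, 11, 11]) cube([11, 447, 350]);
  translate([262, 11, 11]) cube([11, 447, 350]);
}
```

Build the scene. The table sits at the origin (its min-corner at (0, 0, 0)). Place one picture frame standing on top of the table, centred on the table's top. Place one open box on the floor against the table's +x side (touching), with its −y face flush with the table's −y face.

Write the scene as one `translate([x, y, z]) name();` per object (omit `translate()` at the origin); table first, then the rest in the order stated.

table();
translate([110, 457, 753]) picture_frame();
translate([928, 0, 0]) open_box();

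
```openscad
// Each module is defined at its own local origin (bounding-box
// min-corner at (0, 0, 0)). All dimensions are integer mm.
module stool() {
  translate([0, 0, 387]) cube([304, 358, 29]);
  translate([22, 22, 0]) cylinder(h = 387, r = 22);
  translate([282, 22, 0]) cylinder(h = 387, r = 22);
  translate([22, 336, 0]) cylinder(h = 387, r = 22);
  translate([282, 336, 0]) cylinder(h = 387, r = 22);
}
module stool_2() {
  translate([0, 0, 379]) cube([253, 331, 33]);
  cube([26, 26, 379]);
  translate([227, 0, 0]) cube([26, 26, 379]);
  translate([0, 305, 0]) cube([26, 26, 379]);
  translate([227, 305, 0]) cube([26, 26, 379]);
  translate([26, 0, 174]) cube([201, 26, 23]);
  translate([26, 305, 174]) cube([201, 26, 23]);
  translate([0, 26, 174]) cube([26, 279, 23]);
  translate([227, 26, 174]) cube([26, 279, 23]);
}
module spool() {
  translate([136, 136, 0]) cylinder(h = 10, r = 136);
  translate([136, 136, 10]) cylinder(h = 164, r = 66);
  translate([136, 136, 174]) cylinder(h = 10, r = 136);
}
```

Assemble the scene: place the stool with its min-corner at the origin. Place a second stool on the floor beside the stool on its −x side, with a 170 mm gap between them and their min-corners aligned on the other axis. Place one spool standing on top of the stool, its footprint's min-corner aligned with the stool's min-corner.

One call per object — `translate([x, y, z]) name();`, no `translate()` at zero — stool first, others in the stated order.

stool();
translate([-423, 0, 0]) stool_2();
translate([0, 0, 416]) spool();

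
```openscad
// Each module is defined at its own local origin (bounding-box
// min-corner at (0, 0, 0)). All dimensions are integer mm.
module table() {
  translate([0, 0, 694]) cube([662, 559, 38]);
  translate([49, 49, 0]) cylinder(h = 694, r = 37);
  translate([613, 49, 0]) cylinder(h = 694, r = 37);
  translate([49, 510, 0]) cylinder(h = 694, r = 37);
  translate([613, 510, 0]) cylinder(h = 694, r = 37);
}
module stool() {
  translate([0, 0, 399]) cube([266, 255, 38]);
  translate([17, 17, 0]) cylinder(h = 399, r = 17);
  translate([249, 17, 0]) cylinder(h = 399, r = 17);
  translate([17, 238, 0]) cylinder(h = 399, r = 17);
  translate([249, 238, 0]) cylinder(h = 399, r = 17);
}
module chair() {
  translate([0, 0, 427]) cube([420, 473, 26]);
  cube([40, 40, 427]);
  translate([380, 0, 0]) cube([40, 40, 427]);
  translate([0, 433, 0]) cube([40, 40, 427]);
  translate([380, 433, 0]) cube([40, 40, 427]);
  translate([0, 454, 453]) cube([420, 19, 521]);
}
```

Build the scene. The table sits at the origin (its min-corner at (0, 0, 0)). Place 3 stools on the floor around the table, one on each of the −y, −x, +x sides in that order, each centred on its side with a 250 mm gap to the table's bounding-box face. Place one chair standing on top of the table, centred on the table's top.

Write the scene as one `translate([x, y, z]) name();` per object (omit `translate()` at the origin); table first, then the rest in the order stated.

table();
translate([198, -505, 0]) stool();
translate([-516, 152, 0]) stool();
translate([912, 152, 0]) stool();
translate([121, 43, 732]) chair();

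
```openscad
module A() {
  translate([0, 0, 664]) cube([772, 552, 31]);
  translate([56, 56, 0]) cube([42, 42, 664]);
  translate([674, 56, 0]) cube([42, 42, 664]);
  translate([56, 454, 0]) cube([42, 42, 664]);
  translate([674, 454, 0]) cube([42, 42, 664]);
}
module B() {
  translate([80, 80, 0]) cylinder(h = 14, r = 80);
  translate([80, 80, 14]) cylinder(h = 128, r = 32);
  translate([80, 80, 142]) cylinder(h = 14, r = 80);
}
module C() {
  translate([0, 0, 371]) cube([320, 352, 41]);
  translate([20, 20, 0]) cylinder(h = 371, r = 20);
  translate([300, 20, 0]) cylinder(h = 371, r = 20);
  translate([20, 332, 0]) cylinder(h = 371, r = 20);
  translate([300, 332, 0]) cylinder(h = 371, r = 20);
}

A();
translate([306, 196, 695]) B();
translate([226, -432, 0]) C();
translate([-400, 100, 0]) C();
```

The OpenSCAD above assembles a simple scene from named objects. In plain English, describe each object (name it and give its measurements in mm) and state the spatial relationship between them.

A is a rectangular dining table. The top is 772×552×31 mm with its upper surface at z = 695 mm. It stands on four 42×42 mm square legs, each inset 56 mm from the nearest pair of top edges, running from the floor to the underside of the top.

B is a spool: two coaxial disc flanges of radius 80 mm and thickness 14 mm, joined by a core cylinder of radius 32 mm and height 128 mm. The lower flange rests on z = 0 and the three cylinders share a vertical axis.

C is a four-legged stool. The seat is a 320×352×41 mm slab whose top surface is at z = 412 mm; four round legs, each 40 mm in diameter, run from the floor (z = 0) to the underside of the seat, each leg's axis is inset half a diameter from the nearest pair of seat edges (so the leg's bounding box is flush with the corner).

The spool is on top of the table, centred. Two stools sit around the table at the −y, −x sides.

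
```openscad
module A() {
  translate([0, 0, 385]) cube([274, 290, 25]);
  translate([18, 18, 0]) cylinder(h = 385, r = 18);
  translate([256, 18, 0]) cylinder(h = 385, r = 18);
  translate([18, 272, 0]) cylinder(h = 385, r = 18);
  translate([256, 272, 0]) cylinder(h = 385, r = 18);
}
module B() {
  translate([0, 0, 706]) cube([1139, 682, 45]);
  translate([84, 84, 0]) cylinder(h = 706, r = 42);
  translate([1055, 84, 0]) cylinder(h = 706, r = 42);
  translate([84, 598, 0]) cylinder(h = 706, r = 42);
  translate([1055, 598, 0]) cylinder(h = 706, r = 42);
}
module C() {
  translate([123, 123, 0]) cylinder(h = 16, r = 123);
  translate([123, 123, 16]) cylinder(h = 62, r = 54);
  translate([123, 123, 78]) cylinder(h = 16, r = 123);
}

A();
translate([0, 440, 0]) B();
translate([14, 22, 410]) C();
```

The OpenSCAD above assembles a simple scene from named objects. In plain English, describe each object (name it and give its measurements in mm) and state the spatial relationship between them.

A is a simple wooden stool: a rectangular seat 274 mm (x) by 290 mm (y), 25 mm thick, top face at z = 410 mm, on four round legs, each 36 mm in diameter. The legs rest on z = 0, each leg's axis is inset half a diameter from the nearest pair of seat edges (so the leg's bounding box is flush with the corner).

B is a table with a 1139×682 mm rectangular top, 45 mm thick, top surface at z = 751 mm, supported by four round legs of 84 mm diameter, each leg's bounding box inset 42 mm from the nearest pair of top edges, running from the floor.

C is a spool: two coaxial disc flanges of radius 123 mm and thickness 16 mm, joined by a core cylinder of radius 54 mm and height 62 mm. The lower flange rests on z = 0 and the three cylinders share a vertical axis.

The table is on the floor beside the stool on its +y side. The spool is on top of the stool, centred.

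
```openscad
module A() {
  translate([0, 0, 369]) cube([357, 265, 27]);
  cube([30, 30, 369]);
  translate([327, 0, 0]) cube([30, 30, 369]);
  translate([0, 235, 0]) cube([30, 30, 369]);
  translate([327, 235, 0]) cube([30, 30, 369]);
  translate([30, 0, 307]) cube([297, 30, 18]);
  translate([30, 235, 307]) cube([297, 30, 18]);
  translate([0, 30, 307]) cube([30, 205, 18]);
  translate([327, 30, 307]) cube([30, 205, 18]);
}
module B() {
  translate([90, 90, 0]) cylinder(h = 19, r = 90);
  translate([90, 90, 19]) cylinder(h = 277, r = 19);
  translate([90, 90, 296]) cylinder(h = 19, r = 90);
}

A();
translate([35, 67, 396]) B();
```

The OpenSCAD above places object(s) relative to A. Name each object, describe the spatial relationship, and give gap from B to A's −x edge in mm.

A is a stool. B is a spool. The spool is on top of the stool. The gap from the spool to the stool's −x edge is 35 mm.

The spool's min-x is at 35; the stool's min-x is 0; gap = 35 mm.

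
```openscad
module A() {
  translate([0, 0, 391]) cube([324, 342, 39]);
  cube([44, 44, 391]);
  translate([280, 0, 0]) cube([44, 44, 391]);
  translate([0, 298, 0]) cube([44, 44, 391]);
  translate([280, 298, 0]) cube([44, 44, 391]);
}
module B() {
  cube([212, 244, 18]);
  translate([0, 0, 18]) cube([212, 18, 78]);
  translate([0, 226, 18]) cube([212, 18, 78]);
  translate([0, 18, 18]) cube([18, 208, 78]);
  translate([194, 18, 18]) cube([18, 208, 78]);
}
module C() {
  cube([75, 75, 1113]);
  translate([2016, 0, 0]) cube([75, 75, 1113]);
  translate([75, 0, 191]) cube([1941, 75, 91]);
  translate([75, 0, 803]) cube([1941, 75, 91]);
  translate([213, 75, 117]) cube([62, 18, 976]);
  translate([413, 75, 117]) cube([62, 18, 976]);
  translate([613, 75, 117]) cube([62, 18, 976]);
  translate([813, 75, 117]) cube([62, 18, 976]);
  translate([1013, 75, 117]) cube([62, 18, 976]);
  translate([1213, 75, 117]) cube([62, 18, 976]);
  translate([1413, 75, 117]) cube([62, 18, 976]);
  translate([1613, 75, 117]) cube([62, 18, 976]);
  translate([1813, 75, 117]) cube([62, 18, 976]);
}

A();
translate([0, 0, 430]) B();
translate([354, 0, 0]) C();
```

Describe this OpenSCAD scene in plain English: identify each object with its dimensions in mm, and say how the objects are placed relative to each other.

A is a four-legged stool. The seat is 324×342 mm, 39 mm thick, top at z = 430 mm. It stands on four square legs, each 44×44 mm in cross-section, from z = 0 to the seat underside, each flush with a corner of the seat.

B is an open storage box with external size 212×244×96 mm and wall thickness 18 mm (the base is also 18 mm thick). The base covers the whole footprint; the four walls stand on the base, with the y-facing walls full-width and the x-facing walls fitting between their inner faces.

C is a fence section. Two 75×75 mm posts, 1113 mm tall, stand on the floor with a clear span of 1941 mm between their inner faces. Two horizontal rails of 75×91 mm section span the gap between the posts with their undersides at z = 191 mm and z = 803 mm, flush with the posts' −y face. 9 pickets, each 62 mm wide, 18 mm thick and 976 mm tall, are fixed to the +y face of the rails with their bottoms at z = 117 mm, evenly spaced across the span with equal gaps (rounded down to the nearest mm) at the −x end and between each pair — any rounding remainder accumulates at the +x end.

The open box is on top of the stool. The fence section is on the floor beside the stool on its +x side.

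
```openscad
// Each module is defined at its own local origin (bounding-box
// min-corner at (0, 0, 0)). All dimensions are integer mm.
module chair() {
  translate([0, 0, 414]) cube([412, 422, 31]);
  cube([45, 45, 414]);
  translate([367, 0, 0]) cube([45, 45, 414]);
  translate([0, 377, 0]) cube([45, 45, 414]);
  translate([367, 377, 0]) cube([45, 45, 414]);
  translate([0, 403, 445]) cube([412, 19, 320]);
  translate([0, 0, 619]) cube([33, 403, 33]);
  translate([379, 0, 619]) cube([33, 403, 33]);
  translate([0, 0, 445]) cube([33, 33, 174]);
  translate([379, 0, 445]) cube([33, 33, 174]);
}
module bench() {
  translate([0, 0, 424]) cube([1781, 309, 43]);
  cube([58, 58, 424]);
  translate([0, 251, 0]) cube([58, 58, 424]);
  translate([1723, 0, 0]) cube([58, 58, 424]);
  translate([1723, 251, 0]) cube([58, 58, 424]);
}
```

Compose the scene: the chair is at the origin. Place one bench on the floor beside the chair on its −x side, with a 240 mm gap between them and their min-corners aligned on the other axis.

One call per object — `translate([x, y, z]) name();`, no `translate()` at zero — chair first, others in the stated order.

chair();
translate([-2021, 0, 0]) bench();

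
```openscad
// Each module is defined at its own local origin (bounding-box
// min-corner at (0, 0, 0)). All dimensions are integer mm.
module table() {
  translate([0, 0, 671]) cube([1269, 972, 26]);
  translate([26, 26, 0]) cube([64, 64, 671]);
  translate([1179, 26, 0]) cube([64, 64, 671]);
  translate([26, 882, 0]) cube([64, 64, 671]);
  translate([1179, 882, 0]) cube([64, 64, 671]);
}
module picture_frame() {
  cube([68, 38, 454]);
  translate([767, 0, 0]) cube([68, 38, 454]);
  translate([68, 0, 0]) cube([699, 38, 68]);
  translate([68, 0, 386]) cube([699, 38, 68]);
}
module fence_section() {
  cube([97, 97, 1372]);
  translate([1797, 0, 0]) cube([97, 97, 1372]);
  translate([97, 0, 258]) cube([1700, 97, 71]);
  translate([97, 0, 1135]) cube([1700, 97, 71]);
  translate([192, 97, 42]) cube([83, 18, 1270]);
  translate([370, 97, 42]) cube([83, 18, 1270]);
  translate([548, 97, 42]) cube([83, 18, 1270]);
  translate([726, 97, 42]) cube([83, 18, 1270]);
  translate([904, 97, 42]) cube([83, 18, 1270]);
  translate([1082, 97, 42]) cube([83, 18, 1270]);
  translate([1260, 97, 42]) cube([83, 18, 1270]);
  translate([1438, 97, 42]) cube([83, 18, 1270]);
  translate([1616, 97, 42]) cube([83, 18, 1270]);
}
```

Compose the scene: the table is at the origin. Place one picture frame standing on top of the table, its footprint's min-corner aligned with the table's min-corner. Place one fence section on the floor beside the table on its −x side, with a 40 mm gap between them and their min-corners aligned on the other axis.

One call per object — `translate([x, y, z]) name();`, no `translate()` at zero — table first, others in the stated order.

table();
translate([0, 0, 697]) picture_frame();
translate([-1934, 0, 0]) fence_section();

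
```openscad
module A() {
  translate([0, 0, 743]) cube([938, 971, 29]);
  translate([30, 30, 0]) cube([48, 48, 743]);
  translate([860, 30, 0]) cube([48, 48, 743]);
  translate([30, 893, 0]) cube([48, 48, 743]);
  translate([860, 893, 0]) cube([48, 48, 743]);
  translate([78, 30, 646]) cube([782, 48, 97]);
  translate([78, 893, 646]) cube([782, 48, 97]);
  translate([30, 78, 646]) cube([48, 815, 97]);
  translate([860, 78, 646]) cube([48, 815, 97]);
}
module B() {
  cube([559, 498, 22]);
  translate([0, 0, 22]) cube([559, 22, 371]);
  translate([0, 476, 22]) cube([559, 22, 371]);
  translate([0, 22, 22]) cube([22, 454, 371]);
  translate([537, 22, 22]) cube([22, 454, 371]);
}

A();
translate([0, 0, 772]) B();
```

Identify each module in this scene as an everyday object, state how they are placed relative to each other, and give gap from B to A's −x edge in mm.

The open box's min-x is at 0; the table's min-x is 0; gap = 0 mm.

A is a table. B is an open box. The open box is on top of the table. The gap from the open box to the table's −x edge is 0 mm.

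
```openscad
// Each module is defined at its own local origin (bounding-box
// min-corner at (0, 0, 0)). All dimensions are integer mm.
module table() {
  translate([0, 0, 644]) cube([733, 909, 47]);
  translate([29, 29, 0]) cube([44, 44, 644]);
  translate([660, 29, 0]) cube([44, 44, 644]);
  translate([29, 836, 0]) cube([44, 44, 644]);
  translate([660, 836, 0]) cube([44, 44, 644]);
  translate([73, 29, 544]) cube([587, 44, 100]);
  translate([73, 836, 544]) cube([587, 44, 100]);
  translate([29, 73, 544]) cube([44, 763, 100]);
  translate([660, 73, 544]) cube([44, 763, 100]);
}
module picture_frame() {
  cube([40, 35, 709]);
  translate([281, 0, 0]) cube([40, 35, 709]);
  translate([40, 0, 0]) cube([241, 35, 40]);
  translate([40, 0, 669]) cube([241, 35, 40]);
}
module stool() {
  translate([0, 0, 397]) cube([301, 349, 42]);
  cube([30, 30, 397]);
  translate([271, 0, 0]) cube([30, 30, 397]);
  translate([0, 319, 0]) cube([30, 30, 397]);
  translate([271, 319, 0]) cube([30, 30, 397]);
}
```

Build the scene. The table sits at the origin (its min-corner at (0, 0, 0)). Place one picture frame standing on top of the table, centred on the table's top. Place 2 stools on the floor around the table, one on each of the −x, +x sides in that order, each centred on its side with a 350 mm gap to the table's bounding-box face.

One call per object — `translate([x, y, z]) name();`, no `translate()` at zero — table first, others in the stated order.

table();
translate([206, 437, 691]) picture_frame();
translate([-651, 280, 0]) stool();
translate([1083, 280, 0]) stool();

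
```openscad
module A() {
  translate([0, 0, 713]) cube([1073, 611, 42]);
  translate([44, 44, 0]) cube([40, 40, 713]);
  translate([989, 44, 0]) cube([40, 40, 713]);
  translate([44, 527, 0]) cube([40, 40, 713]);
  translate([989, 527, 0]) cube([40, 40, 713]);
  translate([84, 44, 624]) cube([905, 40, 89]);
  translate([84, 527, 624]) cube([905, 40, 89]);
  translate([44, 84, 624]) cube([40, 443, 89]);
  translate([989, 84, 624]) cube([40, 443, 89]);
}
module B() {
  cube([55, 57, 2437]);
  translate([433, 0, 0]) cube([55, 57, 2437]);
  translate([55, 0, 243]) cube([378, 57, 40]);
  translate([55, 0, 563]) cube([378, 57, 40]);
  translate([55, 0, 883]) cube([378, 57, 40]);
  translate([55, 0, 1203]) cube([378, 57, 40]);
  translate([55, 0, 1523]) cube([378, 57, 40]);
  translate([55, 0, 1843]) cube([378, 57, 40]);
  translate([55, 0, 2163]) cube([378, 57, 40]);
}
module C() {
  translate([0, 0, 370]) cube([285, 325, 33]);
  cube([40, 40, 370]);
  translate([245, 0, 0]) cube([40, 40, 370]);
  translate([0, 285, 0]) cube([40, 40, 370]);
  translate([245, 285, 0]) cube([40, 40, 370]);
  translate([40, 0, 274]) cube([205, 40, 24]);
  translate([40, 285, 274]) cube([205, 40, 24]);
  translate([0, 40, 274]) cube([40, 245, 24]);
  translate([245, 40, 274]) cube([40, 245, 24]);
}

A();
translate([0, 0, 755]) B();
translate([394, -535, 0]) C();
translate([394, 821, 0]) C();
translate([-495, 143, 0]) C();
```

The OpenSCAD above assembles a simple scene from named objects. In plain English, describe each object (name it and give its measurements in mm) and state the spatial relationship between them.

A is a table with a 1073×611 mm rectangular top, 42 mm thick, top surface at z = 755 mm, supported by four 40×40 mm square legs, each inset 44 mm from the nearest pair of top edges, running from the floor. Four apron rails, 40 mm thick and 89 mm tall, run between adjacent legs with their top edges flush with the underside of the top and their outer faces flush with the legs' outer faces.

B is a wooden ladder with two side rails of 55×57 mm section and 2437 mm height, set 488 mm apart overall. Between them run 7 rectangular rungs (57 mm deep, 40 mm thick), front faces flush with the rails' −y face. The bottom of the first rung is 243 mm above the floor and each subsequent rung is 320 mm higher than the one below.

C is a simple wooden stool: a rectangular seat 285 mm (x) by 325 mm (y), 33 mm thick, top face at z = 403 mm, on four square legs, each 40×40 mm in cross-section. The legs rest on z = 0, each flush with a corner of the seat. Four stretchers, 40 mm wide and 24 mm tall, connect adjacent legs with their undersides at z = 274 mm, each running between the inner faces of the legs it joins and aligned with the legs' outer faces on the other axis.

The ladder is on top of the table. Three stools sit around the table at the −y, +y, −x sides.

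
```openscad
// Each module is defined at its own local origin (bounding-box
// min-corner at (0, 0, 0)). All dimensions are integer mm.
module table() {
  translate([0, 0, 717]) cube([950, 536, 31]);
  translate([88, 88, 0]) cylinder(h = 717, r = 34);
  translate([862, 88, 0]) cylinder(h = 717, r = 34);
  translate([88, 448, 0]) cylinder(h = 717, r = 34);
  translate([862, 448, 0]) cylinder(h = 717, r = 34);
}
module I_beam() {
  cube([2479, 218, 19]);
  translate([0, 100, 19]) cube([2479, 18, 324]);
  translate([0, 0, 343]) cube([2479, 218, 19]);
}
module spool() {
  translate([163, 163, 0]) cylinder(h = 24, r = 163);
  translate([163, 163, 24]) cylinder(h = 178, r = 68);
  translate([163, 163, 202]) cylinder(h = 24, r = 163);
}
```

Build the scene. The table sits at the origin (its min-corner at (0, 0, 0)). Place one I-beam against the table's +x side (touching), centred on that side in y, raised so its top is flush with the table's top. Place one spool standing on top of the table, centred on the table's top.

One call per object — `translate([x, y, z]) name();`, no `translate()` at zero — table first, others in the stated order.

table();
translate([950, 159, 386]) I_beam();
translate([312, 105, 748]) spool();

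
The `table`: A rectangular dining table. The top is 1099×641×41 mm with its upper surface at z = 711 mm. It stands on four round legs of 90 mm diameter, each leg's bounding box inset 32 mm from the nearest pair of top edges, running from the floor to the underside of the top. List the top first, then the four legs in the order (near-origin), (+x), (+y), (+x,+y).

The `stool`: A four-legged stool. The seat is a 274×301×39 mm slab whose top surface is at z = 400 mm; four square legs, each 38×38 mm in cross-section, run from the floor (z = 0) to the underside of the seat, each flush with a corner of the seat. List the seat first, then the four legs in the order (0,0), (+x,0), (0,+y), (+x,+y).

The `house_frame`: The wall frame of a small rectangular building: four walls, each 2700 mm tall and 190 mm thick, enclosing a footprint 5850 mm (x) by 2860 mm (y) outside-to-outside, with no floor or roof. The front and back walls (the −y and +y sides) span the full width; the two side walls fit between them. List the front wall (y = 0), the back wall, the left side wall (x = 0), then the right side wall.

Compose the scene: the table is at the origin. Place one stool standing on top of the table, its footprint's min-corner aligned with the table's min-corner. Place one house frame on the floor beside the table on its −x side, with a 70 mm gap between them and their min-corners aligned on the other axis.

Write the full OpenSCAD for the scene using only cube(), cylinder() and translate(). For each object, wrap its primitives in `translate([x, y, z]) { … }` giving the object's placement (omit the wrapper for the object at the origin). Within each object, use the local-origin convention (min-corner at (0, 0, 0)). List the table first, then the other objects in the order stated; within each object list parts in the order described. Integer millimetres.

translate([0, 0, 670]) cube([1099, 641, 41]);
translate([77, 77, 0]) cylinder(h = 670, r = 45);
translate([1022, 77, 0]) cylinder(h = 670, r = 45);
translate([77, 564, 0]) cylinder(h = 670, r = 45);
translate([1022, 564, 0]) cylinder(h = 670, r = 45);
translate([0, 0, 711]) {
  translate([0, 0, 361]) cube([274, 301, 39]);
  cube([38, 38, 361]);
  translate([236, 0, 0]) cube([38, 38, 361]);
  translate([0, 263, 0]) cube([38, 38, 361]);
  translate([236, 263, 0]) cube([38, 38, 361]);
}
translate([-5920, 0, 0]) {
  cube([5850, 190, 2700]);
  translate([0, 2670, 0]) cube([5850, 190, 2700]);
  translate([0, 190, 0]) cube([190, 2480, 2700]);
  translate([5660, 190, 0]) cube([190, 2480, 2700]);
}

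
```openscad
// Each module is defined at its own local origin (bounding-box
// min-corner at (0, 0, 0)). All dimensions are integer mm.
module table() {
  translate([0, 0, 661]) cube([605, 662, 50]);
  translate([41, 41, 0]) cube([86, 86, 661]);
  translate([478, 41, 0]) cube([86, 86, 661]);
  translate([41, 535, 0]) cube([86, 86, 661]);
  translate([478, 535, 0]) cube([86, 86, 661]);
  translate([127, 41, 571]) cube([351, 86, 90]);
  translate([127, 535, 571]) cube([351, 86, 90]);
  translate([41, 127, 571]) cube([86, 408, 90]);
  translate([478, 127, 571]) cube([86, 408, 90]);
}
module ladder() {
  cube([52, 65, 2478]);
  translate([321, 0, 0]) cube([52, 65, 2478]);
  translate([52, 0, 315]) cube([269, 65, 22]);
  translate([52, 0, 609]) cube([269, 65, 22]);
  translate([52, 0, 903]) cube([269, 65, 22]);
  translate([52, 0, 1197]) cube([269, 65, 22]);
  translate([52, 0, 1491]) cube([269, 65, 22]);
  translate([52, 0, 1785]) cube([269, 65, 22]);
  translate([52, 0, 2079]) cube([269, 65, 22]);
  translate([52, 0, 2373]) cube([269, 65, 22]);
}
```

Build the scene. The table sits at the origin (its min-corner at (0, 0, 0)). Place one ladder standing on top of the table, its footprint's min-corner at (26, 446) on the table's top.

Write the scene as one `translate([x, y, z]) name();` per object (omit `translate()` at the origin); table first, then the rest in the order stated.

table();
translate([26, 446, 711]) ladder();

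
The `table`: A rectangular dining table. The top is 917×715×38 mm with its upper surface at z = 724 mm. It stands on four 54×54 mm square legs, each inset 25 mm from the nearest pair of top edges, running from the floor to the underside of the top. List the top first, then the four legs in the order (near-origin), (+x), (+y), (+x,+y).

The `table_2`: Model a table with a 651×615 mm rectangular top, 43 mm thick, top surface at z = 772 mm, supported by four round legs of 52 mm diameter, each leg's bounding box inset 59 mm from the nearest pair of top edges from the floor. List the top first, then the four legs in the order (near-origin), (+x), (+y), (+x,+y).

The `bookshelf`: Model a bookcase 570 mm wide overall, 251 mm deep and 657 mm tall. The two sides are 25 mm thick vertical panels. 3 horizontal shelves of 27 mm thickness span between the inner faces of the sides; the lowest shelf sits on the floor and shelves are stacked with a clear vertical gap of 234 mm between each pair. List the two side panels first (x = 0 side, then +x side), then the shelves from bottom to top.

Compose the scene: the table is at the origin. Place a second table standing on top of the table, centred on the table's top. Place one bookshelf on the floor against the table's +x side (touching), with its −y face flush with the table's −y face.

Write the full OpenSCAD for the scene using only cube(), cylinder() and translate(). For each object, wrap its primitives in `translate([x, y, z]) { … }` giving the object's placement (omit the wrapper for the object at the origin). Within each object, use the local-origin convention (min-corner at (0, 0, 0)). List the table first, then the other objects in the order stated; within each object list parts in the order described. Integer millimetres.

translate([0, 0, 686]) cube([917, 715, 38]);
translate([25, 25, 0]) cube([54, 54, 686]);
translate([838, 25, 0]) cube([54, 54, 686]);
translate([25, 636, 0]) cube([54, 54, 686]);
translate([838, 636, 0]) cube([54, 54, 686]);
translate([133, 50, 724]) {
  translate([0, 0, 729]) cube([651, 615, 43]);
  translate([85, 85, 0]) cylinder(h = 729, r = 26);
  translate([566, 85, 0]) cylinder(h = 729, r = 26);
  translate([85, 530, 0]) cylinder(h = 729, r = 26);
  translate([566, 530, 0]) cylinder(h = 729, r = 26);
}
translate([917, 0, 0]) {
  cube([25, 251, 657]);
  translate([545, 0, 0]) cube([25, 251, 657]);
  translate([25, 0, 0]) cube([520, 251, 27]);
  translate([25, 0, 261]) cube([520, 251, 27]);
  translate([25, 0, 522]) cube([520, 251, 27]);
}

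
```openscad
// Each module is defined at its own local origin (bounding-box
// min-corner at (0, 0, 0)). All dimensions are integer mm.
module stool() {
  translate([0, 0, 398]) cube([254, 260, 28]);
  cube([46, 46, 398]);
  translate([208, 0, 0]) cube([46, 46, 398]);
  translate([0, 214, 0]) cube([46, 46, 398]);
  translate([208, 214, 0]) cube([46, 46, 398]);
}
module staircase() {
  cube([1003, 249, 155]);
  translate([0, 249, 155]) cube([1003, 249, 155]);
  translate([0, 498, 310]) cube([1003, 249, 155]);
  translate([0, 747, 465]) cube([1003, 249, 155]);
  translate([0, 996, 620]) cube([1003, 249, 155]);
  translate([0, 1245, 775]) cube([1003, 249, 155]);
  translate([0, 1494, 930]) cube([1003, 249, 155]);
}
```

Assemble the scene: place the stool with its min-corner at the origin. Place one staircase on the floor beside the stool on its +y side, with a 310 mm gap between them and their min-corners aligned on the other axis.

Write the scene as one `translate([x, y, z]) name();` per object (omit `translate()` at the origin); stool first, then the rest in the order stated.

stool();
translate([0, 570, 0]) staircase();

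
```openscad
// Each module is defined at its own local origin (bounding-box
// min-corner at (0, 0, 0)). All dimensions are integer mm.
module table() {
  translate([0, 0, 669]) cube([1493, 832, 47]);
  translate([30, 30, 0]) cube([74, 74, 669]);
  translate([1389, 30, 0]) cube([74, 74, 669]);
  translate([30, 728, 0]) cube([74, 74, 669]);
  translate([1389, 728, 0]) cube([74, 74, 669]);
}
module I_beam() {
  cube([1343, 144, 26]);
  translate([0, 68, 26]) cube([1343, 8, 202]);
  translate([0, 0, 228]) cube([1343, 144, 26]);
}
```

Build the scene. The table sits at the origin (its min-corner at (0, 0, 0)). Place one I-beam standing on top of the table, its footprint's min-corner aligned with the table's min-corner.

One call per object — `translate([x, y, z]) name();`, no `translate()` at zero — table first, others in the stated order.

table();
translate([0, 0, 716]) I_beam();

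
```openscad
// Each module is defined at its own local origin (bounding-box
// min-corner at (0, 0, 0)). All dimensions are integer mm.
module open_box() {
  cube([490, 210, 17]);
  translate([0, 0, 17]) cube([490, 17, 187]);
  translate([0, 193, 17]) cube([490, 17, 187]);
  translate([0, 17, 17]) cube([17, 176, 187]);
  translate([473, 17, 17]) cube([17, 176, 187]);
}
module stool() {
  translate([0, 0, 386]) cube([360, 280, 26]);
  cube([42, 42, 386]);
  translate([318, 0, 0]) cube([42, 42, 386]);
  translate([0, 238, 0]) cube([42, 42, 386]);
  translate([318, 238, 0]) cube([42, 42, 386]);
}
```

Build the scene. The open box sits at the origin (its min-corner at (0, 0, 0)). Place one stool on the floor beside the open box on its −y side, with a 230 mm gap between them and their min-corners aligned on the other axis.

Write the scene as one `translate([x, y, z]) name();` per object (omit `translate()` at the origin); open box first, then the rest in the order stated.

open_box();
translate([0, -510, 0]) stool();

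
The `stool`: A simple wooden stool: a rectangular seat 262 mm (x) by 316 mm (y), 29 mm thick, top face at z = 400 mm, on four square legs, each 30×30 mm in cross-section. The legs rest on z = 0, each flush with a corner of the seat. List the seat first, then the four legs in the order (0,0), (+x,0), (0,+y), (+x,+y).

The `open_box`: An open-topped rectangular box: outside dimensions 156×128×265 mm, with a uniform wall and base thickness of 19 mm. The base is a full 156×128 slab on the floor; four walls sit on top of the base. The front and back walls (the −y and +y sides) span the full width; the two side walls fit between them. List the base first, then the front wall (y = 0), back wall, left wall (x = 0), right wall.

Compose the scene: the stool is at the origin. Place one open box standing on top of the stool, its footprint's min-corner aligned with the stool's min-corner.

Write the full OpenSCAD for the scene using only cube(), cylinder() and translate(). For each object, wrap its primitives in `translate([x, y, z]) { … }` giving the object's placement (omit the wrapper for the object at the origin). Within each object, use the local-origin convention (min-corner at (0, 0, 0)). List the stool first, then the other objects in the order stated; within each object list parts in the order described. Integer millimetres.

translate([0, 0, 371]) cube([262, 316, 29]);
cube([30, 30, 371]);
translate([232, 0, 0]) cube([30, 30, 371]);
translate([0, 286, 0]) cube([30, 30, 371]);
translate([232, 286, 0]) cube([30, 30, 371]);
translate([0, 0, 400]) {
  cube([156, 128, 19]);
  translate([0, 0, 19]) cube([156, 19, 246]);
  translate([0, 109, 19]) cube([156, 19, 246]);
  translate([0, 19, 19]) cube([19, 90, 246]);
  translate([137, 19, 19]) cube([19, 90, 246]);
}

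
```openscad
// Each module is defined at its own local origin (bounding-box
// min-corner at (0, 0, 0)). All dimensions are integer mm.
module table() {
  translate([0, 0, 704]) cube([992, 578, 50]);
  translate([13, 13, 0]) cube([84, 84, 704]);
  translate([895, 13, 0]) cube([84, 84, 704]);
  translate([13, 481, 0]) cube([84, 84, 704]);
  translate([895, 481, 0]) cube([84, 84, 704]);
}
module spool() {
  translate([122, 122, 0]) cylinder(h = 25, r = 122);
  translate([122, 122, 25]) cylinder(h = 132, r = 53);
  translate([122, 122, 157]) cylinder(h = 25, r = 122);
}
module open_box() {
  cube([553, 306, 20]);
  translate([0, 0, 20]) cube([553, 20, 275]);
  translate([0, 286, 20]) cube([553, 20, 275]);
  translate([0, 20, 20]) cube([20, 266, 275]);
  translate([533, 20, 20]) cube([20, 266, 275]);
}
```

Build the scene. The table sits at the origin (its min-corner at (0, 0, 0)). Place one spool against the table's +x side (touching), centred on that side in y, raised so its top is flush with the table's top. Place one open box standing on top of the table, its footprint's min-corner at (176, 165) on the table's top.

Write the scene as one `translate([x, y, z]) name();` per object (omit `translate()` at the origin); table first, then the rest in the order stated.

table();
translate([992, 167, 572]) spool();
translate([176, 165, 754]) open_box();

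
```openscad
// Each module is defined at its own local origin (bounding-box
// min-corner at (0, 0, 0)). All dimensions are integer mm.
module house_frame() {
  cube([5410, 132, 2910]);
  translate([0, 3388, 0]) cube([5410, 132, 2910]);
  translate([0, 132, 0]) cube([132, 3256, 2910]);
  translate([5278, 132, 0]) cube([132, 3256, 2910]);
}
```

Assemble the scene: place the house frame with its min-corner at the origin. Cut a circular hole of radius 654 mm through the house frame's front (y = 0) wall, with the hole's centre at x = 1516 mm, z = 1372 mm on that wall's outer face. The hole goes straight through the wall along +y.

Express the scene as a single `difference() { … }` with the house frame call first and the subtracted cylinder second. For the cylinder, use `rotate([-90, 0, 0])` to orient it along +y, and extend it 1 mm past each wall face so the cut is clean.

difference() {
  house_frame();
  translate([1516, -1, 1372]) rotate([-90, 0, 0]) cylinder(h = 134, r = 654);
}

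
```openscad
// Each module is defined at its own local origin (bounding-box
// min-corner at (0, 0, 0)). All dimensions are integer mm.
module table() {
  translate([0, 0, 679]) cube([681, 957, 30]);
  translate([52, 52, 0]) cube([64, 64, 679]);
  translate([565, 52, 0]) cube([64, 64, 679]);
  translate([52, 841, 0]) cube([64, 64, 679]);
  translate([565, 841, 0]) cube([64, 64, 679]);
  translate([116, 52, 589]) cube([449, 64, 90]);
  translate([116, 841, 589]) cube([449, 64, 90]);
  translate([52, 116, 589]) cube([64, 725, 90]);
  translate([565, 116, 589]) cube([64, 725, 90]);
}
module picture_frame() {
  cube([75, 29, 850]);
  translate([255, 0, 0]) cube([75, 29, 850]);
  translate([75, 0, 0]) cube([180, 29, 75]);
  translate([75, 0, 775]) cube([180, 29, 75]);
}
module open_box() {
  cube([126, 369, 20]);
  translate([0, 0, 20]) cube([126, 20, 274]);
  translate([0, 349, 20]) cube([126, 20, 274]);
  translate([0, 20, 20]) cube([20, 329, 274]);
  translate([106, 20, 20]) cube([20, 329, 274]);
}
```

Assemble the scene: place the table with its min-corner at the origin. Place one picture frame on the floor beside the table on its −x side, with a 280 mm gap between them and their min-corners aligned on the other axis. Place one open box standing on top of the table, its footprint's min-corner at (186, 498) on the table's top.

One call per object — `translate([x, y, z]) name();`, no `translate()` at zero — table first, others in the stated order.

table();
translate([-610, 0, 0]) picture_frame();
translate([186, 498, 709]) open_box();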